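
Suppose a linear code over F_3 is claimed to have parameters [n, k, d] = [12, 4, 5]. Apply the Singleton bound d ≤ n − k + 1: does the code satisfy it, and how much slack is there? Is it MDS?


Singleton RHS = n − k + 1 = 9, slack = 4, bound satisfied, not MDS.

Singleton bound: d ≤ n − k + 1.
Here n = 12, k = 4, so n − k + 1 = 9.
Given d = 5, check d ≤ 9: YES.
Slack = (n − k + 1) − d = 4.
The code is NOT MDS (slack = 4 > 0).
Description: the claimed parameters are [12, 4, 5]_3; such a code would be non-MDS.


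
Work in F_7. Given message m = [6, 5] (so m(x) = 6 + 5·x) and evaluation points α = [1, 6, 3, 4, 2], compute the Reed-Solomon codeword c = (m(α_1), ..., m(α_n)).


c = [4, 1, 0, 5, 2]

Message polynomial: m(x) = 6 + 5·x (mod 7).
For each evaluation point α_i, compute m(α_i) mod 7:
  α_1 = 1: Horner steps 5 → 4, so m(1) = 4.
  α_2 = 6: Horner steps 5 → 1, so m(6) = 1.
  α_3 = 3: Horner steps 5 → 0, so m(3) = 0.
  α_4 = 4: Horner steps 5 → 5, so m(4) = 5.
  α_5 = 2: Horner steps 5 → 2, so m(2) = 2.
Codeword c = [4, 1, 0, 5, 2] ∈ F_7^5.


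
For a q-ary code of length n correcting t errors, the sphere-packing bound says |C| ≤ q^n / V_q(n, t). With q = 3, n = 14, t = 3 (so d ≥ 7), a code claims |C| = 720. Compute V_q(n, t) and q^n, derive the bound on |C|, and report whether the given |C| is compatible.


V_q(n, t) = 3305, q^n = 4782969, Hamming bound = 1447, |C| = 720 ≤ bound (satisfied).

Step 1: Compute V_q(n, t) = Σ_{j=0}^3 C(n, j) (q−1)^j.
  j = 0: C(14,0)·(2)^0 = 1·1 = 1.
  j = 1: C(14,1)·(2)^1 = 14·2 = 28.
  j = 2: C(14,2)·(2)^2 = 91·4 = 364.
  j = 3: C(14,3)·(2)^3 = 364·8 = 2912.
  V_q(n, t) = 1 + 28 + 364 + 2912 = 3305.
Step 2: q^n = 3^14 = 4782969.
Step 3: Hamming bound ⌊q^n / V_q(n,t)⌋ = ⌊4782969/3305⌋ = 1447.
Step 4: Compare |C| = 720 to 1447: satisfied.
The claimed |C| lies below the Hamming bound.


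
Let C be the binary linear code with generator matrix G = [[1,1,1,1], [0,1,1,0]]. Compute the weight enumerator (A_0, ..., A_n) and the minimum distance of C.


Weight distribution: A_0 = 1, A_2 = 2, A_4 = 1. Minimum distance d = 2.

Enumerate all 2^2 = 4 messages m ∈ F_2^2.
For each, compute codeword c = mG in F_2^4, then tally its weight.
  m = 00 → c = 0000, weight = 0.
  m = 10 → c = 1111, weight = 4.
  m = 01 → c = 0110, weight = 2.
  m = 11 → c = 1001, weight = 2.
Tally weights:
  weight 0: 1 codewords.
  weight 2: 2 codewords.
  weight 4: 1 codewords.
Minimum distance d = smallest w > 0 with A_w > 0 = 2.
Sanity: Σ A_w = 4 = 2^2 = 4 ✓.


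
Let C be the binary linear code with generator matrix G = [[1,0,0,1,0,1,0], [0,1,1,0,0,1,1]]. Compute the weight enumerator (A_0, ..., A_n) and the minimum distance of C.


Weight distribution: A_0 = 1, A_3 = 1, A_4 = 1, A_5 = 1. Minimum distance d = 3.

Enumerate all 2^2 = 4 messages m ∈ F_2^2.
For each, compute codeword c = mG in F_2^7, then tally its weight.
  m = 00 → c = 0000000, weight = 0.
  m = 10 → c = 1001010, weight = 3.
  m = 01 → c = 0110011, weight = 4.
  m = 11 → c = 1111001, weight = 5.
Tally weights:
  weight 0: 1 codewords.
  weight 3: 1 codewords.
  weight 4: 1 codewords.
  weight 5: 1 codewords.
Minimum distance d = smallest w > 0 with A_w > 0 = 3.
Sanity: Σ A_w = 4 = 2^2 = 4 ✓.


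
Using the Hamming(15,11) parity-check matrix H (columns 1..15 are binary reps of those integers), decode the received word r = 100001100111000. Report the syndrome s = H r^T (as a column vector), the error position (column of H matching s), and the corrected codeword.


s = (1, 1, 0, 1)^T, error position = 13, corrected codeword c = 100001100111100

Compute s = H r^T mod 2 one row at a time:
  s_1 = 0 + 0 + 1 + 1 + 1 + 0 + 0 + 0 = 3 ≡ 1 (mod 2).
  s_2 = 0 + 0 + 1 + 1 + 1 + 0 + 0 + 0 = 3 ≡ 1 (mod 2).
  s_3 = 0 + 0 + 1 + 1 + 1 + 1 + 0 + 0 = 4 ≡ 0 (mod 2).
  s_4 = 1 + 0 + 0 + 1 + 0 + 1 + 0 + 0 = 3 ≡ 1 (mod 2).
s = (1, 1, 0, 1)^T — this equals column 13 of H (binary 1101), so error is at position 13.
Correct: flip bit 13 of r = 100001100111000 to get c = 100001100111100.


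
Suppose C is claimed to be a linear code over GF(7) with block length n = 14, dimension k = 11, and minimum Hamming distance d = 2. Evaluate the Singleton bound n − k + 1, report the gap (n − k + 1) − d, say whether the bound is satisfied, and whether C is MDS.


Singleton RHS = n − k + 1 = 4, slack = 2, bound satisfied, not MDS.

Singleton bound: d ≤ n − k + 1.
Here n = 14, k = 11, so n − k + 1 = 4.
Given d = 2, check d ≤ 4: YES.
Slack = (n − k + 1) − d = 2.
The code is NOT MDS (slack = 2 > 0).
Description: the claimed parameters are [14, 11, 2]_7; such a code would be non-MDS.


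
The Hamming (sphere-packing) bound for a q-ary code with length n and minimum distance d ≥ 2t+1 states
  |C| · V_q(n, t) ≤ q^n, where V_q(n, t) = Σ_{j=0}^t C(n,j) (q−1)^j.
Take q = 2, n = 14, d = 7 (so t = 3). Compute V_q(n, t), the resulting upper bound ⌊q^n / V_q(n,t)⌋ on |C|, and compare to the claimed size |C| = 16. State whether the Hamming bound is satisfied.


V_q(n, t) = 470, q^n = 16384, Hamming bound = 34, |C| = 16 ≤ bound (satisfied).

Step 1: Compute V_q(n, t) = Σ_{j=0}^3 C(n, j) (q−1)^j.
  j = 0: C(14,0)·(1)^0 = 1·1 = 1.
  j = 1: C(14,1)·(1)^1 = 14·1 = 14.
  j = 2: C(14,2)·(1)^2 = 91·1 = 91.
  j = 3: C(14,3)·(1)^3 = 364·1 = 364.
  V_q(n, t) = 1 + 14 + 91 + 364 = 470.
Step 2: q^n = 2^14 = 16384.
Step 3: Hamming bound ⌊q^n / V_q(n,t)⌋ = ⌊16384/470⌋ = 34.
Step 4: Compare |C| = 16 to 34: satisfied.
The claimed |C| lies below the Hamming bound.


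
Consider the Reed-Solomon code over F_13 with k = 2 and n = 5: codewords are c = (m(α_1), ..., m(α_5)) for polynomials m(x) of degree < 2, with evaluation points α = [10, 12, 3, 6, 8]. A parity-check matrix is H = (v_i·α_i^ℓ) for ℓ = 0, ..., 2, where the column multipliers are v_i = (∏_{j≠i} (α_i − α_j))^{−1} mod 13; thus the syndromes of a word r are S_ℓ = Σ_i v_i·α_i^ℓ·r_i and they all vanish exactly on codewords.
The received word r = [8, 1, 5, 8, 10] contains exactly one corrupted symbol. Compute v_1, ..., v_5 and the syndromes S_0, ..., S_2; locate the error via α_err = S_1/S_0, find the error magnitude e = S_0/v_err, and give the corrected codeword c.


S = (7, 5, 11), error at position 1, error magnitude e = 9, c = [12, 1, 5, 8, 10].

Step 1: column multipliers v_i = (∏_{j≠i}(α_i − α_j))^{−1} mod 13.
  i = 1 (α = 10): (10−12)(10−3)(10−6)(10−8) = (−2)·7·4·2 = −112 ≡ 5, so v_1 = 5^{−1} = 8 (mod 13).
  i = 2 (α = 12): (12−10)(12−3)(12−6)(12−8) = 2·9·6·4 = 432 ≡ 3, so v_2 = 3^{−1} = 9 (mod 13).
  i = 3 (α = 3): (3−10)(3−12)(3−6)(3−8) = (−7)·(−9)·(−3)·(−5) = 945 ≡ 9, so v_3 = 9^{−1} = 3 (mod 13).
  i = 4 (α = 6): (6−10)(6−12)(6−3)(6−8) = (−4)·(−6)·3·(−2) = −144 ≡ 12, so v_4 = 12^{−1} = 12 (mod 13).
  i = 5 (α = 8): (8−10)(8−12)(8−3)(8−6) = (−2)·(−4)·5·2 = 80 ≡ 2, so v_5 = 2^{−1} = 7 (mod 13).
  v = [8, 9, 3, 12, 7].
Step 2: syndromes of r = [8, 1, 5, 8, 10] (all sums mod 13).
  S_0 = Σ v_i r_i = 8·8 + 9·1 + 3·5 + 12·8 + 7·10 = 254 ≡ 7.
  S_1 = Σ v_i α_i r_i = 8·10·8 + 9·12·1 + 3·3·5 + 12·6·8 + 7·8·10 = 1929 ≡ 5.
  α_i^2 mod 13 = [9, 1, 9, 10, 12].
  S_2 = Σ v_i α_i^2 r_i = 8·9·8 + 9·1·1 + 3·9·5 + 12·10·8 + 7·12·10 = 2520 ≡ 11.
  S = (7, 5, 11) ≠ 0, so r is not a codeword (an error is present).
Step 3: locate the error. For a single error e at position i, S_ℓ = v_i·e·α_i^ℓ, so α_err = S_1/S_0.
  S_0^{−1} = 7^{−1} = 2 (mod 13), so α_err = 5·2 = 10 ≡ 10 = α_1. Error position i = 1.
  Consistency check: S_2/S_1 = 11·8 = 88 ≡ 10 = α_err ✓ (single-error assumption holds).
Step 4: error magnitude e = S_0/v_1 = S_0·∏_{j≠1}(α_1 − α_j) = 7·5 = 35 ≡ 9 (mod 13).
Step 5: correct position 1: c_1 = r_1 − e = 8 − 9 ≡ 12 (mod 13). Hence c = [12, 1, 5, 8, 10].
  Check: interpolating c through the α_i gives m(x) = 2 + 1·x (degree < 2) with m(α_i) = c_i for every i, so c is indeed a codeword.


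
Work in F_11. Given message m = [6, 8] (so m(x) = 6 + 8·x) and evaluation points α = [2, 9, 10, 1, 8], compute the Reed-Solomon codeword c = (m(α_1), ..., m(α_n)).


c = [0, 1, 9, 3, 4]

Message polynomial: m(x) = 6 + 8·x (mod 11).
For each evaluation point α_i, compute m(α_i) mod 11:
  α_1 = 2: Horner steps 8 → 0, so m(2) = 0.
  α_2 = 9: Horner steps 8 → 1, so m(9) = 1.
  α_3 = 10: Horner steps 8 → 9, so m(10) = 9.
  α_4 = 1: Horner steps 8 → 3, so m(1) = 3.
  α_5 = 8: Horner steps 8 → 4, so m(8) = 4.
Codeword c = [0, 1, 9, 3, 4] ∈ F_11^5.


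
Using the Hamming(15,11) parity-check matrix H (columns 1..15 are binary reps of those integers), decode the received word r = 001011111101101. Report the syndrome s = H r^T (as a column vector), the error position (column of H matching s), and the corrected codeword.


s = (0, 0, 1, 0)^T, error position = 2, corrected codeword c = 011011111101101

Compute s = H r^T mod 2 one row at a time:
  s_1 = 1 + 1 + 1 + 0 + 1 + 1 + 0 + 1 = 6 ≡ 0 (mod 2).
  s_2 = 0 + 1 + 1 + 1 + 1 + 1 + 0 + 1 = 6 ≡ 0 (mod 2).
  s_3 = 0 + 1 + 1 + 1 + 1 + 0 + 0 + 1 = 5 ≡ 1 (mod 2).
  s_4 = 0 + 1 + 1 + 1 + 1 + 0 + 1 + 1 = 6 ≡ 0 (mod 2).
s = (0, 0, 1, 0)^T — this equals column 2 of H (binary 0010), so error is at position 2.
Correct: flip bit 2 of r = 001011111101101 to get c = 011011111101101.


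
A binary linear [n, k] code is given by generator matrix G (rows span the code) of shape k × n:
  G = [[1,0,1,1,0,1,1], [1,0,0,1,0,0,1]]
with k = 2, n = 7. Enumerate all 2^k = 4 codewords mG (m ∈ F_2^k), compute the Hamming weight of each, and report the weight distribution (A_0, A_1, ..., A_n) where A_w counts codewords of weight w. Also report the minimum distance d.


Weight distribution: A_0 = 1, A_2 = 1, A_3 = 1, A_5 = 1. Minimum distance d = 2.

Enumerate all 2^2 = 4 messages m ∈ F_2^2.
For each, compute codeword c = mG in F_2^7, then tally its weight.
  m = 00 → c = 0000000, weight = 0.
  m = 10 → c = 1011011, weight = 5.
  m = 01 → c = 1001001, weight = 3.
  m = 11 → c = 0010010, weight = 2.
Tally weights:
  weight 0: 1 codewords.
  weight 2: 1 codewords.
  weight 3: 1 codewords.
  weight 5: 1 codewords.
Minimum distance d = smallest w > 0 with A_w > 0 = 2.
Sanity: Σ A_w = 4 = 2^2 = 4 ✓.


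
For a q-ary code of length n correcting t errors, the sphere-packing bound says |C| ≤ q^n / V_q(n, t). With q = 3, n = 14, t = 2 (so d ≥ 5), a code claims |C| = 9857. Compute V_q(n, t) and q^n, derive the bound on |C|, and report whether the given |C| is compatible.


V_q(n, t) = 393, q^n = 4782969, Hamming bound = 12170, |C| = 9857 ≤ bound (satisfied).

Step 1: Compute V_q(n, t) = Σ_{j=0}^2 C(n, j) (q−1)^j.
  j = 0: C(14,0)·(2)^0 = 1·1 = 1.
  j = 1: C(14,1)·(2)^1 = 14·2 = 28.
  j = 2: C(14,2)·(2)^2 = 91·4 = 364.
  V_q(n, t) = 1 + 28 + 364 = 393.
Step 2: q^n = 3^14 = 4782969.
Step 3: Hamming bound ⌊q^n / V_q(n,t)⌋ = ⌊4782969/393⌋ = 12170.
Step 4: Compare |C| = 9857 to 12170: satisfied.
The claimed |C| lies below the Hamming bound.


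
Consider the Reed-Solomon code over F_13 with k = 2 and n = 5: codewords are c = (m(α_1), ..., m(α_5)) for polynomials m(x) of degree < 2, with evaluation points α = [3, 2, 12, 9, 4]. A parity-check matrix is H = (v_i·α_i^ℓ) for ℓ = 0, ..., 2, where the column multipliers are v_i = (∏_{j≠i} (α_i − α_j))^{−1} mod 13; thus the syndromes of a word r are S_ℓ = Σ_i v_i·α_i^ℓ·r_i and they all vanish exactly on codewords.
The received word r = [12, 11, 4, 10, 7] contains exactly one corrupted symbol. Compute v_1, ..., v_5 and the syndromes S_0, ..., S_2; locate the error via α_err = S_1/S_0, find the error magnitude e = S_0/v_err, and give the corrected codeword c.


S = (5, 2, 6), error at position 1, error magnitude e = 3, c = [9, 11, 4, 10, 7].

Step 1: column multipliers v_i = (∏_{j≠i}(α_i − α_j))^{−1} mod 13.
  i = 1 (α = 3): (3−2)(3−12)(3−9)(3−4) = 1·(−9)·(−6)·(−1) = −54 ≡ 11, so v_1 = 11^{−1} = 6 (mod 13).
  i = 2 (α = 2): (2−3)(2−12)(2−9)(2−4) = (−1)·(−10)·(−7)·(−2) = 140 ≡ 10, so v_2 = 10^{−1} = 4 (mod 13).
  i = 3 (α = 12): (12−3)(12−2)(12−9)(12−4) = 9·10·3·8 = 2160 ≡ 2, so v_3 = 2^{−1} = 7 (mod 13).
  i = 4 (α = 9): (9−3)(9−2)(9−12)(9−4) = 6·7·(−3)·5 = −630 ≡ 7, so v_4 = 7^{−1} = 2 (mod 13).
  i = 5 (α = 4): (4−3)(4−2)(4−12)(4−9) = 1·2·(−8)·(−5) = 80 ≡ 2, so v_5 = 2^{−1} = 7 (mod 13).
  v = [6, 4, 7, 2, 7].
Step 2: syndromes of r = [12, 11, 4, 10, 7] (all sums mod 13).
  S_0 = Σ v_i r_i = 6·12 + 4·11 + 7·4 + 2·10 + 7·7 = 213 ≡ 5.
  S_1 = Σ v_i α_i r_i = 6·3·12 + 4·2·11 + 7·12·4 + 2·9·10 + 7·4·7 = 1016 ≡ 2.
  α_i^2 mod 13 = [9, 4, 1, 3, 3].
  S_2 = Σ v_i α_i^2 r_i = 6·9·12 + 4·4·11 + 7·1·4 + 2·3·10 + 7·3·7 = 1059 ≡ 6.
  S = (5, 2, 6) ≠ 0, so r is not a codeword (an error is present).
Step 3: locate the error. For a single error e at position i, S_ℓ = v_i·e·α_i^ℓ, so α_err = S_1/S_0.
  S_0^{−1} = 5^{−1} = 8 (mod 13), so α_err = 2·8 = 16 ≡ 3 = α_1. Error position i = 1.
  Consistency check: S_2/S_1 = 6·7 = 42 ≡ 3 = α_err ✓ (single-error assumption holds).
Step 4: error magnitude e = S_0/v_1 = S_0·∏_{j≠1}(α_1 − α_j) = 5·11 = 55 ≡ 3 (mod 13).
Step 5: correct position 1: c_1 = r_1 − e = 12 − 3 ≡ 9 (mod 13). Hence c = [9, 11, 4, 10, 7].
  Check: interpolating c through the α_i gives m(x) = 2 + 11·x (degree < 2) with m(α_i) = c_i for every i, so c is indeed a codeword.


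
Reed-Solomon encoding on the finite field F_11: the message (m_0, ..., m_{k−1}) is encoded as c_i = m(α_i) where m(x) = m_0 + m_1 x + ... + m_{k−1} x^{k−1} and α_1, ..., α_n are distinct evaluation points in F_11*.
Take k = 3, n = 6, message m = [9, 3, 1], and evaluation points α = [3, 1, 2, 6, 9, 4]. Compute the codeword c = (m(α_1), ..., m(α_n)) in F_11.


c = [5, 2, 8, 8, 7, 4]

Message polynomial: m(x) = 9 + 3·x + 1·x^2 (mod 11).
For each evaluation point α_i, compute m(α_i) mod 11:
  α_1 = 3: Horner steps 1 → 6 → 5, so m(3) = 5.
  α_2 = 1: Horner steps 1 → 4 → 2, so m(1) = 2.
  α_3 = 2: Horner steps 1 → 5 → 8, so m(2) = 8.
  α_4 = 6: Horner steps 1 → 9 → 8, so m(6) = 8.
  α_5 = 9: Horner steps 1 → 1 → 7, so m(9) = 7.
  α_6 = 4: Horner steps 1 → 7 → 4, so m(4) = 4.
Codeword c = [5, 2, 8, 8, 7, 4] ∈ F_11^6.


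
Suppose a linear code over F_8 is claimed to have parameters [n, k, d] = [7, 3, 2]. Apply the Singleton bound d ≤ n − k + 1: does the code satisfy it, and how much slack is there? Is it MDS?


Singleton RHS = n − k + 1 = 5, slack = 3, bound satisfied, not MDS.

Singleton bound: d ≤ n − k + 1.
Here n = 7, k = 3, so n − k + 1 = 5.
Given d = 2, check d ≤ 5: YES.
Slack = (n − k + 1) − d = 3.
The code is NOT MDS (slack = 3 > 0).
Description: the claimed parameters are [7, 3, 2]_8; such a code would be non-MDS.


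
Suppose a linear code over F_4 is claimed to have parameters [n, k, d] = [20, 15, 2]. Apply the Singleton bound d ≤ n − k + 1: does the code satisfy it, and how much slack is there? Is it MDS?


Singleton RHS = n − k + 1 = 6, slack = 4, bound satisfied, not MDS.

Singleton bound: d ≤ n − k + 1.
Here n = 20, k = 15, so n − k + 1 = 6.
Given d = 2, check d ≤ 6: YES.
Slack = (n − k + 1) − d = 4.
The code is NOT MDS (slack = 4 > 0).
Description: the claimed parameters are [20, 15, 2]_4; such a code would be non-MDS.


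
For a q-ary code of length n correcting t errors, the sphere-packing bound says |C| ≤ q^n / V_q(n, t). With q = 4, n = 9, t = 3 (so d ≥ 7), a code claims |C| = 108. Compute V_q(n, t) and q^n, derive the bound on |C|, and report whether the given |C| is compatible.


V_q(n, t) = 2620, q^n = 262144, Hamming bound = 100, |C| = 108 > bound (violated).

Step 1: Compute V_q(n, t) = Σ_{j=0}^3 C(n, j) (q−1)^j.
  j = 0: C(9,0)·(3)^0 = 1·1 = 1.
  j = 1: C(9,1)·(3)^1 = 9·3 = 27.
  j = 2: C(9,2)·(3)^2 = 36·9 = 324.
  j = 3: C(9,3)·(3)^3 = 84·27 = 2268.
  V_q(n, t) = 1 + 27 + 324 + 2268 = 2620.
Step 2: q^n = 4^9 = 262144.
Step 3: Hamming bound ⌊q^n / V_q(n,t)⌋ = ⌊262144/2620⌋ = 100.
Step 4: Compare |C| = 108 to 100: violated.
The claimed |C| lies above the Hamming bound, so no 4-ary code of length 9 with d ≥ 7 can have 108 codewords.


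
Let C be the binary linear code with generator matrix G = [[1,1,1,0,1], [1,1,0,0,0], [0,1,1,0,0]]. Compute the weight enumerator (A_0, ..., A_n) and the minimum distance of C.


Weight distribution: A_0 = 1, A_2 = 6, A_4 = 1. Minimum distance d = 2.

Enumerate all 2^3 = 8 messages m ∈ F_2^3.
For each, compute codeword c = mG in F_2^5, then tally its weight.
  m = 000 → c = 00000, weight = 0.
  m = 100 → c = 11101, weight = 4.
  m = 010 → c = 11000, weight = 2.
  m = 110 → c = 00101, weight = 2.
  m = 001 → c = 01100, weight = 2.
  m = 101 → c = 10001, weight = 2.
  m = 011 → c = 10100, weight = 2.
  m = 111 → c = 01001, weight = 2.
Tally weights:
  weight 0: 1 codewords.
  weight 2: 6 codewords.
  weight 4: 1 codewords.
Minimum distance d = smallest w > 0 with A_w > 0 = 2.
Sanity: Σ A_w = 8 = 2^3 = 8 ✓.


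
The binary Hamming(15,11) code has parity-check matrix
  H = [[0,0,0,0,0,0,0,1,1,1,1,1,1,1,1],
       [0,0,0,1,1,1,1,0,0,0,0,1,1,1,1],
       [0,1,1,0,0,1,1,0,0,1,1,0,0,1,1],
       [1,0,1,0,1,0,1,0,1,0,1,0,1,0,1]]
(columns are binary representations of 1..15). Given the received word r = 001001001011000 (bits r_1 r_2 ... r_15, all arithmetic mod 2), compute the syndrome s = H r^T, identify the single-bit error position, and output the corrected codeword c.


s = (1, 0, 1, 1)^T, error position = 11, corrected codeword c = 001001001001000

Compute s = H r^T mod 2 one row at a time:
  s_1 = 0 + 1 + 0 + 1 + 1 + 0 + 0 + 0 = 3 ≡ 1 (mod 2).
  s_2 = 0 + 0 + 1 + 0 + 1 + 0 + 0 + 0 = 2 ≡ 0 (mod 2).
  s_3 = 0 + 1 + 1 + 0 + 0 + 1 + 0 + 0 = 3 ≡ 1 (mod 2).
  s_4 = 0 + 1 + 0 + 0 + 1 + 1 + 0 + 0 = 3 ≡ 1 (mod 2).
s = (1, 0, 1, 1)^T — this equals column 11 of H (binary 1011), so error is at position 11.
Correct: flip bit 11 of r = 001001001011000 to get c = 001001001001000.


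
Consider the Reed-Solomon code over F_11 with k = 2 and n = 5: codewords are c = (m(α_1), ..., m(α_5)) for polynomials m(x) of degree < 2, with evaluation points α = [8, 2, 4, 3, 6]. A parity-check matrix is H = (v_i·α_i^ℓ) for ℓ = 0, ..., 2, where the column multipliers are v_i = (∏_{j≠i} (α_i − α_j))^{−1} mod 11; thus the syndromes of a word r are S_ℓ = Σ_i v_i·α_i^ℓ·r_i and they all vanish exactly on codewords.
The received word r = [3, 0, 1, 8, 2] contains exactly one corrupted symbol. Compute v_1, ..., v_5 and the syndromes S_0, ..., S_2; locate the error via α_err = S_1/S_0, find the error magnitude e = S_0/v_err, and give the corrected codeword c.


S = (5, 4, 1), error at position 4, error magnitude e = 2, c = [3, 0, 1, 6, 2].

Step 1: column multipliers v_i = (∏_{j≠i}(α_i − α_j))^{−1} mod 11.
  i = 1 (α = 8): (8−2)(8−4)(8−3)(8−6) = 6·4·5·2 = 240 ≡ 9, so v_1 = 9^{−1} = 5 (mod 11).
  i = 2 (α = 2): (2−8)(2−4)(2−3)(2−6) = (−6)·(−2)·(−1)·(−4) = 48 ≡ 4, so v_2 = 4^{−1} = 3 (mod 11).
  i = 3 (α = 4): (4−8)(4−2)(4−3)(4−6) = (−4)·2·1·(−2) = 16 ≡ 5, so v_3 = 5^{−1} = 9 (mod 11).
  i = 4 (α = 3): (3−8)(3−2)(3−4)(3−6) = (−5)·1·(−1)·(−3) = −15 ≡ 7, so v_4 = 7^{−1} = 8 (mod 11).
  i = 5 (α = 6): (6−8)(6−2)(6−4)(6−3) = (−2)·4·2·3 = −48 ≡ 7, so v_5 = 7^{−1} = 8 (mod 11).
  v = [5, 3, 9, 8, 8].
Step 2: syndromes of r = [3, 0, 1, 8, 2] (all sums mod 11).
  S_0 = Σ v_i r_i = 5·3 + 3·0 + 9·1 + 8·8 + 8·2 = 104 ≡ 5.
  S_1 = Σ v_i α_i r_i = 5·8·3 + 3·2·0 + 9·4·1 + 8·3·8 + 8·6·2 = 444 ≡ 4.
  α_i^2 mod 11 = [9, 4, 5, 9, 3].
  S_2 = Σ v_i α_i^2 r_i = 5·9·3 + 3·4·0 + 9·5·1 + 8·9·8 + 8·3·2 = 804 ≡ 1.
  S = (5, 4, 1) ≠ 0, so r is not a codeword (an error is present).
Step 3: locate the error. For a single error e at position i, S_ℓ = v_i·e·α_i^ℓ, so α_err = S_1/S_0.
  S_0^{−1} = 5^{−1} = 9 (mod 11), so α_err = 4·9 = 36 ≡ 3 = α_4. Error position i = 4.
  Consistency check: S_2/S_1 = 1·3 = 3 ≡ 3 = α_err ✓ (single-error assumption holds).
Step 4: error magnitude e = S_0/v_4 = S_0·∏_{j≠4}(α_4 − α_j) = 5·7 = 35 ≡ 2 (mod 11).
Step 5: correct position 4: c_4 = r_4 − e = 8 − 2 ≡ 6 (mod 11). Hence c = [3, 0, 1, 6, 2].
  Check: interpolating c through the α_i gives m(x) = 10 + 6·x (degree < 2) with m(α_i) = c_i for every i, so c is indeed a codeword.


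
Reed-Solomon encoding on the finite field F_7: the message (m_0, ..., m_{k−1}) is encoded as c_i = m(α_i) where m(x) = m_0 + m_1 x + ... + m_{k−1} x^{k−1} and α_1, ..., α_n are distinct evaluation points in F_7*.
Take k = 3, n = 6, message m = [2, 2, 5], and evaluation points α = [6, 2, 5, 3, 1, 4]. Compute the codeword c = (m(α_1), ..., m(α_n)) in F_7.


c = [5, 5, 4, 4, 2, 6]

Message polynomial: m(x) = 2 + 2·x + 5·x^2 (mod 7).
For each evaluation point α_i, compute m(α_i) mod 7:
  α_1 = 6: Horner steps 5 → 4 → 5, so m(6) = 5.
  α_2 = 2: Horner steps 5 → 5 → 5, so m(2) = 5.
  α_3 = 5: Horner steps 5 → 6 → 4, so m(5) = 4.
  α_4 = 3: Horner steps 5 → 3 → 4, so m(3) = 4.
  α_5 = 1: Horner steps 5 → 0 → 2, so m(1) = 2.
  α_6 = 4: Horner steps 5 → 1 → 6, so m(4) = 6.
Codeword c = [5, 5, 4, 4, 2, 6] ∈ F_7^6.


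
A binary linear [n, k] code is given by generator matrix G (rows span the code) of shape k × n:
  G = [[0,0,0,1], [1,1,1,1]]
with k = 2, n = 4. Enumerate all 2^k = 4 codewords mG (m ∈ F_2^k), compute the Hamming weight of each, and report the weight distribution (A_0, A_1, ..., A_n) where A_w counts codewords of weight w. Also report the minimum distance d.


Weight distribution: A_0 = 1, A_1 = 1, A_3 = 1, A_4 = 1. Minimum distance d = 1.

Enumerate all 2^2 = 4 messages m ∈ F_2^2.
For each, compute codeword c = mG in F_2^4, then tally its weight.
  m = 00 → c = 0000, weight = 0.
  m = 10 → c = 0001, weight = 1.
  m = 01 → c = 1111, weight = 4.
  m = 11 → c = 1110, weight = 3.
Tally weights:
  weight 0: 1 codewords.
  weight 1: 1 codewords.
  weight 3: 1 codewords.
  weight 4: 1 codewords.
Minimum distance d = smallest w > 0 with A_w > 0 = 1.
Sanity: Σ A_w = 4 = 2^2 = 4 ✓.


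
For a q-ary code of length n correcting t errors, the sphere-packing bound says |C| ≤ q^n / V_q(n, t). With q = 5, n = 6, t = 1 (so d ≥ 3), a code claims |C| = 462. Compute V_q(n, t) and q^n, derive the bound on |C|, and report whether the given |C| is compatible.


V_q(n, t) = 25, q^n = 15625, Hamming bound = 625, |C| = 462 ≤ bound (satisfied).

Step 1: Compute V_q(n, t) = Σ_{j=0}^1 C(n, j) (q−1)^j.
  j = 0: C(6,0)·(4)^0 = 1·1 = 1.
  j = 1: C(6,1)·(4)^1 = 6·4 = 24.
  V_q(n, t) = 1 + 24 = 25.
Step 2: q^n = 5^6 = 15625.
Step 3: Hamming bound ⌊q^n / V_q(n,t)⌋ = ⌊15625/25⌋ = 625.
Step 4: Compare |C| = 462 to 625: satisfied.
The claimed |C| lies below the Hamming bound.


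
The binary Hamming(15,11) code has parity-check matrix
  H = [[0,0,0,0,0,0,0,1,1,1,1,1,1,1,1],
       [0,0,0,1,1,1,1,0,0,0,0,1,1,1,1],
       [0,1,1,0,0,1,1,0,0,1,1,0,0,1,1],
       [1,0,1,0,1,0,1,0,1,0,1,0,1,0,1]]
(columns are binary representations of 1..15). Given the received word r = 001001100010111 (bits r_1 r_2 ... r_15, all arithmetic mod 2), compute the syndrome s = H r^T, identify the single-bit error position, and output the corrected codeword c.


s = (0, 1, 0, 1)^T, error position = 5, corrected codeword c = 001011100010111

Compute s = H r^T mod 2 one row at a time:
  s_1 = 0 + 0 + 0 + 1 + 0 + 1 + 1 + 1 = 4 ≡ 0 (mod 2).
  s_2 = 0 + 0 + 1 + 1 + 0 + 1 + 1 + 1 = 5 ≡ 1 (mod 2).
  s_3 = 0 + 1 + 1 + 1 + 0 + 1 + 1 + 1 = 6 ≡ 0 (mod 2).
  s_4 = 0 + 1 + 0 + 1 + 0 + 1 + 1 + 1 = 5 ≡ 1 (mod 2).
s = (0, 1, 0, 1)^T — this equals column 5 of H (binary 0101), so error is at position 5.
Correct: flip bit 5 of r = 001001100010111 to get c = 001011100010111.


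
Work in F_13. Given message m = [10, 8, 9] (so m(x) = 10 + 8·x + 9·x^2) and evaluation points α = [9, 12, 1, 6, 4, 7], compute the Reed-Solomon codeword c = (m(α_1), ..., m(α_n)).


c = [5, 11, 1, 5, 4, 0]

Message polynomial: m(x) = 10 + 8·x + 9·x^2 (mod 13).
For each evaluation point α_i, compute m(α_i) mod 13:
  α_1 = 9: Horner steps 9 → 11 → 5, so m(9) = 5.
  α_2 = 12: Horner steps 9 → 12 → 11, so m(12) = 11.
  α_3 = 1: Horner steps 9 → 4 → 1, so m(1) = 1.
  α_4 = 6: Horner steps 9 → 10 → 5, so m(6) = 5.
  α_5 = 4: Horner steps 9 → 5 → 4, so m(4) = 4.
  α_6 = 7: Horner steps 9 → 6 → 0, so m(7) = 0.
Codeword c = [5, 11, 1, 5, 4, 0] ∈ F_13^6.


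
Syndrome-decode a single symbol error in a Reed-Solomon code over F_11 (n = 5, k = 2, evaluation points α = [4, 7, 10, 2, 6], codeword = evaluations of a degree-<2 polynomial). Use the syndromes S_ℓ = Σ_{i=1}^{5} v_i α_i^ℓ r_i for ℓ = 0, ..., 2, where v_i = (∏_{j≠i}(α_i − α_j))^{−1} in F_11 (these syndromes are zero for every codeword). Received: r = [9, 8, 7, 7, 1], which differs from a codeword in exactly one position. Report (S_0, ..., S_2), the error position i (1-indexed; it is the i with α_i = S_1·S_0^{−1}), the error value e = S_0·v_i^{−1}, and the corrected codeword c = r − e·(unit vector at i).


S = (1, 2, 4), error at position 4, error magnitude e = 1, c = [9, 8, 7, 6, 1].

Step 1: column multipliers v_i = (∏_{j≠i}(α_i − α_j))^{−1} mod 11.
  i = 1 (α = 4): (4−7)(4−10)(4−2)(4−6) = (−3)·(−6)·2·(−2) = −72 ≡ 5, so v_1 = 5^{−1} = 9 (mod 11).
  i = 2 (α = 7): (7−4)(7−10)(7−2)(7−6) = 3·(−3)·5·1 = −45 ≡ 10, so v_2 = 10^{−1} = 10 (mod 11).
  i = 3 (α = 10): (10−4)(10−7)(10−2)(10−6) = 6·3·8·4 = 576 ≡ 4, so v_3 = 4^{−1} = 3 (mod 11).
  i = 4 (α = 2): (2−4)(2−7)(2−10)(2−6) = (−2)·(−5)·(−8)·(−4) = 320 ≡ 1, so v_4 = 1^{−1} = 1 (mod 11).
  i = 5 (α = 6): (6−4)(6−7)(6−10)(6−2) = 2·(−1)·(−4)·4 = 32 ≡ 10, so v_5 = 10^{−1} = 10 (mod 11).
  v = [9, 10, 3, 1, 10].
Step 2: syndromes of r = [9, 8, 7, 7, 1] (all sums mod 11).
  S_0 = Σ v_i r_i = 9·9 + 10·8 + 3·7 + 1·7 + 10·1 = 199 ≡ 1.
  S_1 = Σ v_i α_i r_i = 9·4·9 + 10·7·8 + 3·10·7 + 1·2·7 + 10·6·1 = 1168 ≡ 2.
  α_i^2 mod 11 = [5, 5, 1, 4, 3].
  S_2 = Σ v_i α_i^2 r_i = 9·5·9 + 10·5·8 + 3·1·7 + 1·4·7 + 10·3·1 = 884 ≡ 4.
  S = (1, 2, 4) ≠ 0, so r is not a codeword (an error is present).
Step 3: locate the error. For a single error e at position i, S_ℓ = v_i·e·α_i^ℓ, so α_err = S_1/S_0.
  S_0^{−1} = 1^{−1} = 1 (mod 11), so α_err = 2·1 = 2 ≡ 2 = α_4. Error position i = 4.
  Consistency check: S_2/S_1 = 4·6 = 24 ≡ 2 = α_err ✓ (single-error assumption holds).
Step 4: error magnitude e = S_0/v_4 = S_0·∏_{j≠4}(α_4 − α_j) = 1·1 = 1 ≡ 1 (mod 11).
Step 5: correct position 4: c_4 = r_4 − e = 7 − 1 ≡ 6 (mod 11). Hence c = [9, 8, 7, 6, 1].
  Check: interpolating c through the α_i gives m(x) = 3 + 7·x (degree < 2) with m(α_i) = c_i for every i, so c is indeed a codeword.


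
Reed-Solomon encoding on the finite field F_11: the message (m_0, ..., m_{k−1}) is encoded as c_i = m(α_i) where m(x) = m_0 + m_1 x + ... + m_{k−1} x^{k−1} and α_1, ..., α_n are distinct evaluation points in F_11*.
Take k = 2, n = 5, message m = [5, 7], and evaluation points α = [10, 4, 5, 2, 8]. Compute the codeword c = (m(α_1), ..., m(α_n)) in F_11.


c = [9, 0, 7, 8, 6]

Message polynomial: m(x) = 5 + 7·x (mod 11).
For each evaluation point α_i, compute m(α_i) mod 11:
  α_1 = 10: Horner steps 7 → 9, so m(10) = 9.
  α_2 = 4: Horner steps 7 → 0, so m(4) = 0.
  α_3 = 5: Horner steps 7 → 7, so m(5) = 7.
  α_4 = 2: Horner steps 7 → 8, so m(2) = 8.
  α_5 = 8: Horner steps 7 → 6, so m(8) = 6.
Codeword c = [9, 0, 7, 8, 6] ∈ F_11^5.


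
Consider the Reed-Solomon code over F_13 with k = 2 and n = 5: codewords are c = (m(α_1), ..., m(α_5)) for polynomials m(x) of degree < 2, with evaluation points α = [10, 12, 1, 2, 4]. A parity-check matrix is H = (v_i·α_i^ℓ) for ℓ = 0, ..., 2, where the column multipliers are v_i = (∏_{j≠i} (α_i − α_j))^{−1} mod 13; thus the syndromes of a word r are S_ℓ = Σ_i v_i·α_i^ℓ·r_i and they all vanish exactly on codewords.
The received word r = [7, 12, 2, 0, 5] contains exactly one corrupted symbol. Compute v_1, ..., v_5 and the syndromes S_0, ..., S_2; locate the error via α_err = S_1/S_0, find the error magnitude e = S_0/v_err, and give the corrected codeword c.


S = (1, 1, 1), error at position 3, error magnitude e = 11, c = [7, 12, 4, 0, 5].

Step 1: column multipliers v_i = (∏_{j≠i}(α_i − α_j))^{−1} mod 13.
  i = 1 (α = 10): (10−12)(10−1)(10−2)(10−4) = (−2)·9·8·6 = −864 ≡ 7, so v_1 = 7^{−1} = 2 (mod 13).
  i = 2 (α = 12): (12−10)(12−1)(12−2)(12−4) = 2·11·10·8 = 1760 ≡ 5, so v_2 = 5^{−1} = 8 (mod 13).
  i = 3 (α = 1): (1−10)(1−12)(1−2)(1−4) = (−9)·(−11)·(−1)·(−3) = 297 ≡ 11, so v_3 = 11^{−1} = 6 (mod 13).
  i = 4 (α = 2): (2−10)(2−12)(2−1)(2−4) = (−8)·(−10)·1·(−2) = −160 ≡ 9, so v_4 = 9^{−1} = 3 (mod 13).
  i = 5 (α = 4): (4−10)(4−12)(4−1)(4−2) = (−6)·(−8)·3·2 = 288 ≡ 2, so v_5 = 2^{−1} = 7 (mod 13).
  v = [2, 8, 6, 3, 7].
Step 2: syndromes of r = [7, 12, 2, 0, 5] (all sums mod 13).
  S_0 = Σ v_i r_i = 2·7 + 8·12 + 6·2 + 3·0 + 7·5 = 157 ≡ 1.
  S_1 = Σ v_i α_i r_i = 2·10·7 + 8·12·12 + 6·1·2 + 3·2·0 + 7·4·5 = 1444 ≡ 1.
  α_i^2 mod 13 = [9, 1, 1, 4, 3].
  S_2 = Σ v_i α_i^2 r_i = 2·9·7 + 8·1·12 + 6·1·2 + 3·4·0 + 7·3·5 = 339 ≡ 1.
  S = (1, 1, 1) ≠ 0, so r is not a codeword (an error is present).
Step 3: locate the error. For a single error e at position i, S_ℓ = v_i·e·α_i^ℓ, so α_err = S_1/S_0.
  S_0^{−1} = 1^{−1} = 1 (mod 13), so α_err = 1·1 = 1 ≡ 1 = α_3. Error position i = 3.
  Consistency check: S_2/S_1 = 1·1 = 1 ≡ 1 = α_err ✓ (single-error assumption holds).
Step 4: error magnitude e = S_0/v_3 = S_0·∏_{j≠3}(α_3 − α_j) = 1·11 = 11 ≡ 11 (mod 13).
Step 5: correct position 3: c_3 = r_3 − e = 2 − 11 ≡ 4 (mod 13). Hence c = [7, 12, 4, 0, 5].
  Check: interpolating c through the α_i gives m(x) = 8 + 9·x (degree < 2) with m(α_i) = c_i for every i, so c is indeed a codeword.


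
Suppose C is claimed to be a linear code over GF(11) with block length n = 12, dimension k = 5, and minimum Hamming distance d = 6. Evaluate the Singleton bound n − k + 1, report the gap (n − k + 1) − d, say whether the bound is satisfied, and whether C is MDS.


Singleton RHS = n − k + 1 = 8, slack = 2, bound satisfied, not MDS.

Singleton bound: d ≤ n − k + 1.
Here n = 12, k = 5, so n − k + 1 = 8.
Given d = 6, check d ≤ 8: YES.
Slack = (n − k + 1) − d = 2.
The code is NOT MDS (slack = 2 > 0).
Description: the claimed parameters are [12, 5, 6]_11; such a code would be non-MDS.


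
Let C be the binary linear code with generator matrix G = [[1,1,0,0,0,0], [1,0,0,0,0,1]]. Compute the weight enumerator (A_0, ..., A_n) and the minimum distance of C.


Weight distribution: A_0 = 1, A_2 = 3. Minimum distance d = 2.

Enumerate all 2^2 = 4 messages m ∈ F_2^2.
For each, compute codeword c = mG in F_2^6, then tally its weight.
  m = 00 → c = 000000, weight = 0.
  m = 10 → c = 110000, weight = 2.
  m = 01 → c = 100001, weight = 2.
  m = 11 → c = 010001, weight = 2.
Tally weights:
  weight 0: 1 codewords.
  weight 2: 3 codewords.
Minimum distance d = smallest w > 0 with A_w > 0 = 2.
Sanity: Σ A_w = 4 = 2^2 = 4 ✓.


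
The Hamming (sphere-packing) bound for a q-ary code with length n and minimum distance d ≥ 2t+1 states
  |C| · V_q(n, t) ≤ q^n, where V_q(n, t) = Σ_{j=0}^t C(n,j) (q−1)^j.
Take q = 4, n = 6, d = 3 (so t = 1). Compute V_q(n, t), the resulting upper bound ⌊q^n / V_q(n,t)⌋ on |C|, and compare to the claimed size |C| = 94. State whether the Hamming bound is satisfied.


V_q(n, t) = 19, q^n = 4096, Hamming bound = 215, |C| = 94 ≤ bound (satisfied).

Step 1: Compute V_q(n, t) = Σ_{j=0}^1 C(n, j) (q−1)^j.
  j = 0: C(6,0)·(3)^0 = 1·1 = 1.
  j = 1: C(6,1)·(3)^1 = 6·3 = 18.
  V_q(n, t) = 1 + 18 = 19.
Step 2: q^n = 4^6 = 4096.
Step 3: Hamming bound ⌊q^n / V_q(n,t)⌋ = ⌊4096/19⌋ = 215.
Step 4: Compare |C| = 94 to 215: satisfied.
The claimed |C| lies below the Hamming bound.


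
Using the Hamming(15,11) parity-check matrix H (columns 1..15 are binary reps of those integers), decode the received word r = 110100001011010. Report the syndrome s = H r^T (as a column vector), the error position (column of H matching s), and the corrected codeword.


s = (0, 1, 1, 1)^T, error position = 7, corrected codeword c = 110100101011010

Compute s = H r^T mod 2 one row at a time:
  s_1 = 0 + 1 + 0 + 1 + 1 + 0 + 1 + 0 = 4 ≡ 0 (mod 2).
  s_2 = 1 + 0 + 0 + 0 + 1 + 0 + 1 + 0 = 3 ≡ 1 (mod 2).
  s_3 = 1 + 0 + 0 + 0 + 0 + 1 + 1 + 0 = 3 ≡ 1 (mod 2).
  s_4 = 1 + 0 + 0 + 0 + 1 + 1 + 0 + 0 = 3 ≡ 1 (mod 2).
s = (0, 1, 1, 1)^T — this equals column 7 of H (binary 0111), so error is at position 7.
Correct: flip bit 7 of r = 110100001011010 to get c = 110100101011010.


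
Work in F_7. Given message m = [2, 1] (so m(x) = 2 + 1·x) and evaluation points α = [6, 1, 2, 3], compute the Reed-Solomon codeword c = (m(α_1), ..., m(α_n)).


c = [1, 3, 4, 5]

Message polynomial: m(x) = 2 + 1·x (mod 7).
For each evaluation point α_i, compute m(α_i) mod 7:
  α_1 = 6: Horner steps 1 → 1, so m(6) = 1.
  α_2 = 1: Horner steps 1 → 3, so m(1) = 3.
  α_3 = 2: Horner steps 1 → 4, so m(2) = 4.
  α_4 = 3: Horner steps 1 → 5, so m(3) = 5.
Codeword c = [1, 3, 4, 5] ∈ F_7^4.


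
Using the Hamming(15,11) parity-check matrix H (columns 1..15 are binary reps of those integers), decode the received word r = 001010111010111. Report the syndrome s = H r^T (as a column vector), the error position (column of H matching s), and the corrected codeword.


s = (0, 1, 1, 1)^T, error position = 7, corrected codeword c = 001010011010111

Compute s = H r^T mod 2 one row at a time:
  s_1 = 1 + 1 + 0 + 1 + 0 + 1 + 1 + 1 = 6 ≡ 0 (mod 2).
  s_2 = 0 + 1 + 0 + 1 + 0 + 1 + 1 + 1 = 5 ≡ 1 (mod 2).
  s_3 = 0 + 1 + 0 + 1 + 0 + 1 + 1 + 1 = 5 ≡ 1 (mod 2).
  s_4 = 0 + 1 + 1 + 1 + 1 + 1 + 1 + 1 = 7 ≡ 1 (mod 2).
s = (0, 1, 1, 1)^T — this equals column 7 of H (binary 0111), so error is at position 7.
Correct: flip bit 7 of r = 001010111010111 to get c = 001010011010111.


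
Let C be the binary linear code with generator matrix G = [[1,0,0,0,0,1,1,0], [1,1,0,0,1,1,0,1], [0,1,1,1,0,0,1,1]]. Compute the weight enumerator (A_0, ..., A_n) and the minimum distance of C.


Weight distribution: A_0 = 1, A_3 = 2, A_4 = 1, A_5 = 2, A_6 = 2. Minimum distance d = 3.

Enumerate all 2^3 = 8 messages m ∈ F_2^3.
For each, compute codeword c = mG in F_2^8, then tally its weight.
  m = 000 → c = 00000000, weight = 0.
  m = 100 → c = 10000110, weight = 3.
  m = 010 → c = 11001101, weight = 5.
  m = 110 → c = 01001011, weight = 4.
  m = 001 → c = 01110011, weight = 5.
  m = 101 → c = 11110101, weight = 6.
  m = 011 → c = 10111110, weight = 6.
  m = 111 → c = 00111000, weight = 3.
Tally weights:
  weight 0: 1 codewords.
  weight 3: 2 codewords.
  weight 4: 1 codewords.
  weight 5: 2 codewords.
  weight 6: 2 codewords.
Minimum distance d = smallest w > 0 with A_w > 0 = 3.
Sanity: Σ A_w = 8 = 2^3 = 8 ✓.


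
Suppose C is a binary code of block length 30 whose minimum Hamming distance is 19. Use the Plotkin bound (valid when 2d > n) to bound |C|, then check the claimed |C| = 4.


Plotkin bound M ≤ 4; given |C| = 4 ≤ bound (satisfied).

Check applicability: 2d = 38, n = 30.
2d − n = 8 > 0, so Plotkin applies.
Compute d/(2d−n) = 19/8 ≈ 2.3750.
⌊d/(2d−n)⌋ = 2.
Plotkin bound: M ≤ 2·2 = 4.
Given |C| = 4, check: satisfied.
This |C| is at the Plotkin bound.


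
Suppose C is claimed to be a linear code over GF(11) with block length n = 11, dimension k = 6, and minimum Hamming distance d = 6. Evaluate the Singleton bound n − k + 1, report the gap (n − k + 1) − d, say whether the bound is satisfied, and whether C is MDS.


Singleton RHS = n − k + 1 = 6, slack = 0, bound satisfied, MDS.

Singleton bound: d ≤ n − k + 1.
Here n = 11, k = 6, so n − k + 1 = 6.
Given d = 6, check d ≤ 6: YES.
Slack = (n − k + 1) − d = 0.
The code is MDS (slack = 0).
Description: the claimed parameters are [11, 6, 6]_11; such a code would be MDS (meets Singleton bound).


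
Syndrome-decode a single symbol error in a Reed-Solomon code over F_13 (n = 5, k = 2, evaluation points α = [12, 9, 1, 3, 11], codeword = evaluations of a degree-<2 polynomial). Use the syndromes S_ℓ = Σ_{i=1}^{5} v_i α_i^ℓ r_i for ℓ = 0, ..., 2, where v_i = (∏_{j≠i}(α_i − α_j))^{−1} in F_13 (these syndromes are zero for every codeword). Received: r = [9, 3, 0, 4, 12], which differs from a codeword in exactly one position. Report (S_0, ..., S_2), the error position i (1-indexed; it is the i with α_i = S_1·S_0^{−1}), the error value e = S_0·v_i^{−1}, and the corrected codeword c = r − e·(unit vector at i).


S = (2, 9, 8), error at position 5, error magnitude e = 5, c = [9, 3, 0, 4, 7].

Step 1: column multipliers v_i = (∏_{j≠i}(α_i − α_j))^{−1} mod 13.
  i = 1 (α = 12): (12−9)(12−1)(12−3)(12−11) = 3·11·9·1 = 297 ≡ 11, so v_1 = 11^{−1} = 6 (mod 13).
  i = 2 (α = 9): (9−12)(9−1)(9−3)(9−11) = (−3)·8·6·(−2) = 288 ≡ 2, so v_2 = 2^{−1} = 7 (mod 13).
  i = 3 (α = 1): (1−12)(1−9)(1−3)(1−11) = (−11)·(−8)·(−2)·(−10) = 1760 ≡ 5, so v_3 = 5^{−1} = 8 (mod 13).
  i = 4 (α = 3): (3−12)(3−9)(3−1)(3−11) = (−9)·(−6)·2·(−8) = −864 ≡ 7, so v_4 = 7^{−1} = 2 (mod 13).
  i = 5 (α = 11): (11−12)(11−9)(11−1)(11−3) = (−1)·2·10·8 = −160 ≡ 9, so v_5 = 9^{−1} = 3 (mod 13).
  v = [6, 7, 8, 2, 3].
Step 2: syndromes of r = [9, 3, 0, 4, 12] (all sums mod 13).
  S_0 = Σ v_i r_i = 6·9 + 7·3 + 8·0 + 2·4 + 3·12 = 119 ≡ 2.
  S_1 = Σ v_i α_i r_i = 6·12·9 + 7·9·3 + 8·1·0 + 2·3·4 + 3·11·12 = 1257 ≡ 9.
  α_i^2 mod 13 = [1, 3, 1, 9, 4].
  S_2 = Σ v_i α_i^2 r_i = 6·1·9 + 7·3·3 + 8·1·0 + 2·9·4 + 3·4·12 = 333 ≡ 8.
  S = (2, 9, 8) ≠ 0, so r is not a codeword (an error is present).
Step 3: locate the error. For a single error e at position i, S_ℓ = v_i·e·α_i^ℓ, so α_err = S_1/S_0.
  S_0^{−1} = 2^{−1} = 7 (mod 13), so α_err = 9·7 = 63 ≡ 11 = α_5. Error position i = 5.
  Consistency check: S_2/S_1 = 8·3 = 24 ≡ 11 = α_err ✓ (single-error assumption holds).
Step 4: error magnitude e = S_0/v_5 = S_0·∏_{j≠5}(α_5 − α_j) = 2·9 = 18 ≡ 5 (mod 13).
Step 5: correct position 5: c_5 = r_5 − e = 12 − 5 ≡ 7 (mod 13). Hence c = [9, 3, 0, 4, 7].
  Check: interpolating c through the α_i gives m(x) = 11 + 2·x (degree < 2) with m(α_i) = c_i for every i, so c is indeed a codeword.


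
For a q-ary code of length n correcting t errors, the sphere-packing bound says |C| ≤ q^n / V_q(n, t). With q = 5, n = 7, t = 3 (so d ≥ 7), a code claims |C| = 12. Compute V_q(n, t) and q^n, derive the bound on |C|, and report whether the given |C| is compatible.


V_q(n, t) = 2605, q^n = 78125, Hamming bound = 29, |C| = 12 ≤ bound (satisfied).

Step 1: Compute V_q(n, t) = Σ_{j=0}^3 C(n, j) (q−1)^j.
  j = 0: C(7,0)·(4)^0 = 1·1 = 1.
  j = 1: C(7,1)·(4)^1 = 7·4 = 28.
  j = 2: C(7,2)·(4)^2 = 21·16 = 336.
  j = 3: C(7,3)·(4)^3 = 35·64 = 2240.
  V_q(n, t) = 1 + 28 + 336 + 2240 = 2605.
Step 2: q^n = 5^7 = 78125.
Step 3: Hamming bound ⌊q^n / V_q(n,t)⌋ = ⌊78125/2605⌋ = 29.
Step 4: Compare |C| = 12 to 29: satisfied.
The claimed |C| lies below the Hamming bound.


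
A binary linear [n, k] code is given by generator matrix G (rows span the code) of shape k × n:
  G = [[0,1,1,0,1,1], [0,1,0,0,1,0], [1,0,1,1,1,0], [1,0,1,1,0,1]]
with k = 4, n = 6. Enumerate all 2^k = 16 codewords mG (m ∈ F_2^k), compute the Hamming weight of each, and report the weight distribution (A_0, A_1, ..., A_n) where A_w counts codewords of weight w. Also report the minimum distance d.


Weight distribution: A_0 = 1, A_2 = 7, A_4 = 7, A_6 = 1. Minimum distance d = 2.

Enumerate all 2^4 = 16 messages m ∈ F_2^4.
For each, compute codeword c = mG in F_2^6, then tally its weight.
  m = 0000 → c = 000000, weight = 0.
  m = 1000 → c = 011011, weight = 4.
  m = 0100 → c = 010010, weight = 2.
  m = 1100 → c = 001001, weight = 2.
  m = 0010 → c = 101110, weight = 4.
  m = 1010 → c = 110101, weight = 4.
  m = 0110 → c = 111100, weight = 4.
  m = 1110 → c = 100111, weight = 4.
  m = 0001 → c = 101101, weight = 4.
  m = 1001 → c = 110110, weight = 4.
  m = 0101 → c = 111111, weight = 6.
  m = 1101 → c = 100100, weight = 2.
  m = 0011 → c = 000011, weight = 2.
  m = 1011 → c = 011000, weight = 2.
  m = 0111 → c = 010001, weight = 2.
  m = 1111 → c = 001010, weight = 2.
Tally weights:
  weight 0: 1 codewords.
  weight 2: 7 codewords.
  weight 4: 7 codewords.
  weight 6: 1 codewords.
Minimum distance d = smallest w > 0 with A_w > 0 = 2.
Sanity: Σ A_w = 16 = 2^4 = 16 ✓.
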